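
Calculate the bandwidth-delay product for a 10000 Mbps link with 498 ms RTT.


BDP = bandwidth * RTT
= 10000 Mbps * 498 ms
= 10000 * 1e6 * 498 / 1000 bits
= 4980000000 bits
= 622500000 bytes
= 607910.1562 KB
BDP = 4980000000 bits (622500000 bytes)


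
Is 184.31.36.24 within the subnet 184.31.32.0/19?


Subnet network: 184.31.32.0
Test IP AND mask: 184.31.32.0
Yes, 184.31.36.24 is in 184.31.32.0/19


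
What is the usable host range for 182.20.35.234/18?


Network: 182.20.0.0
Broadcast: 182.20.63.255
First usable = network + 1
Last usable = broadcast - 1
Range: 182.20.0.1 to 182.20.63.254


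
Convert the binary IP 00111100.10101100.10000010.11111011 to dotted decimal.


00111100 = 60
10101100 = 172
10000010 = 130
11111011 = 251
IP: 60.172.130.251


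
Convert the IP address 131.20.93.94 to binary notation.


131 = 10000011
20 = 00010100
93 = 01011101
94 = 01011110
Binary: 10000011.00010100.01011101.01011110


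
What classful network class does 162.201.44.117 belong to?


First octet: 162
Binary: 10100010
10xxxxxx -> Class B (128-191)
Class B, default mask 255.255.0.0 (/16)


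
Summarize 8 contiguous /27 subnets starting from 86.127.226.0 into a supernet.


Original prefix: /27
Number of subnets: 8 = 2^3
New prefix = 27 - 3 = 24
Supernet: 86.127.226.0/24


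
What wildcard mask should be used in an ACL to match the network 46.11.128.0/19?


Subnet mask: 255.255.224.0
Wildcard = 255.255.255.255 - subnet mask
255 - 255 = 0
255 - 255 = 0
255 - 224 = 31
255 - 0 = 255
Wildcard: 0.0.31.255


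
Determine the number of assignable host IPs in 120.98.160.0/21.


Host bits = 32 - 21 = 11
Total addresses = 2^11 = 2048
Usable = total - 2 (network and broadcast)
Usable hosts: 2046


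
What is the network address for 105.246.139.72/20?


IP:   01101001.11110110.10001011.01001000
Mask: 11111111.11111111.11110000.00000000
AND operation:
Net:  01101001.11110110.10000000.00000000
Network: 105.246.128.0/20


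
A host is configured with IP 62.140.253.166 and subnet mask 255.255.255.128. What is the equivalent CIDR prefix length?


Binary: 11111111.11111111.11111111.10000000
Count leading 1s
Prefix: /25


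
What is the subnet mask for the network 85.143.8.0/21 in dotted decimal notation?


/21 means 21 network bits, 11 host bits
Binary: 11111111111111111111100000000000
Mask: 255.255.248.0


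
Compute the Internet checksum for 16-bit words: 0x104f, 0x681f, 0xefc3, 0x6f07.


Sum all words (with carry folding):
+ 0x104f = 0x104f
+ 0x681f = 0x786e
+ 0xefc3 = 0x6832
+ 0x6f07 = 0xd739
One's complement: ~0xd739
Checksum = 0x28c6


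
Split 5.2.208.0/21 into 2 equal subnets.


New prefix = 21 + 1 = 22
Each subnet has 1024 addresses
  5.2.208.0/22
  5.2.212.0/22
Subnets: 5.2.208.0/22, 5.2.212.0/22


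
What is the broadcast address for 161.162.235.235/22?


Network: 161.162.232.0/22
Host bits = 10
Set all host bits to 1:
Broadcast: 161.162.235.255


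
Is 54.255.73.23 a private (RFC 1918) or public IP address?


RFC 1918 private ranges:
  10.0.0.0/8 (10.0.0.0 - 10.255.255.255)
  172.16.0.0/12 (172.16.0.0 - 172.31.255.255)
  192.168.0.0/16 (192.168.0.0 - 192.168.255.255)
Public (not in any RFC 1918 range)


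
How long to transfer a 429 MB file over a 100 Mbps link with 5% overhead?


Effective throughput = 100 * (1 - 5/100) = 95 Mbps
File size in Mb = 429 * 8 = 3432 Mb
Time = 3432 / 95
Time = 36.1263 seconds


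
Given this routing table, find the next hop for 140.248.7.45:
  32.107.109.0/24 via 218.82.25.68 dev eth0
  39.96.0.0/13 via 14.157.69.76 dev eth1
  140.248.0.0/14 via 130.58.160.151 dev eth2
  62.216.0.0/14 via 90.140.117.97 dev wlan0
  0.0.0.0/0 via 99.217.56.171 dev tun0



Longest prefix match for 140.248.7.45:
  /24 32.107.109.0: no
  /13 39.96.0.0: no
  /14 140.248.0.0: MATCH
  /14 62.216.0.0: no
  /0 0.0.0.0: MATCH
Selected: next-hop 130.58.160.151 via eth2 (matched /14)


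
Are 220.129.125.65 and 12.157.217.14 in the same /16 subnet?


Mask: 255.255.0.0
220.129.125.65 AND mask = 220.129.0.0
12.157.217.14 AND mask = 12.157.0.0
No, different subnets (220.129.0.0 vs 12.157.0.0)


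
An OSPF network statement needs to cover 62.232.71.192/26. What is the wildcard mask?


Subnet mask: 255.255.255.192
Wildcard = 255.255.255.255 - subnet mask
255 - 255 = 0
255 - 255 = 0
255 - 255 = 0
255 - 192 = 63
Wildcard: 0.0.0.63


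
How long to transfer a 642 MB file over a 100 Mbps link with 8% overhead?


Effective throughput = 100 * (1 - 8/100) = 92 Mbps
File size in Mb = 642 * 8 = 5136 Mb
Time = 5136 / 92
Time = 55.8261 seconds


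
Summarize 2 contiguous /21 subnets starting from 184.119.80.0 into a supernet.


Original prefix: /21
Number of subnets: 2 = 2^1
New prefix = 21 - 1 = 20
Supernet: 184.119.80.0/20


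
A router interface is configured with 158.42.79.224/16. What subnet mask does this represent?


/16 means 16 network bits, 16 host bits
Binary: 11111111111111110000000000000000
Mask: 255.255.0.0


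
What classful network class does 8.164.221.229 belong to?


First octet: 8
Binary: 00001000
0xxxxxxx -> Class A (1-126)
Class A, default mask 255.0.0.0 (/8)


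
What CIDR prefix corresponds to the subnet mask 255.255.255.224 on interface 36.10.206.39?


Binary: 11111111.11111111.11111111.11100000
Count leading 1s
Prefix: /27


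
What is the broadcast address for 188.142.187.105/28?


Network: 188.142.187.96/28
Host bits = 4
Set all host bits to 1:
Broadcast: 188.142.187.111


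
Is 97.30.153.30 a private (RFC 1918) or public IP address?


RFC 1918 private ranges:
  10.0.0.0/8 (10.0.0.0 - 10.255.255.255)
  172.16.0.0/12 (172.16.0.0 - 172.31.255.255)
  192.168.0.0/16 (192.168.0.0 - 192.168.255.255)
Public (not in any RFC 1918 range)


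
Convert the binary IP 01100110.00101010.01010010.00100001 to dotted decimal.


01100110 = 102
00101010 = 42
01010010 = 82
00100001 = 33
IP: 102.42.82.33


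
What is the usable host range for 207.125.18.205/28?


Network: 207.125.18.192
Broadcast: 207.125.18.207
First usable = network + 1
Last usable = broadcast - 1
Range: 207.125.18.193 to 207.125.18.206


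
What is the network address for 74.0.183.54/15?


IP:   01001010.00000000.10110111.00110110
Mask: 11111111.11111110.00000000.00000000
AND operation:
Net:  01001010.00000000.00000000.00000000
Network: 74.0.0.0/15


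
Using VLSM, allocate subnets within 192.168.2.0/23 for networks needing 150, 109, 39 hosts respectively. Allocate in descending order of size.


150 hosts -> /24 (254 usable): 192.168.2.0/24
109 hosts -> /25 (126 usable): 192.168.3.0/25
39 hosts -> /26 (62 usable): 192.168.3.128/26
Allocation: 192.168.2.0/24 (150 hosts, 254 usable); 192.168.3.0/25 (109 hosts, 126 usable); 192.168.3.128/26 (39 hosts, 62 usable)


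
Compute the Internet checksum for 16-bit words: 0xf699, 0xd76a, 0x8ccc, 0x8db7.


Sum all words (with carry folding):
+ 0xf699 = 0xf699
+ 0xd76a = 0xce04
+ 0x8ccc = 0x5ad1
+ 0x8db7 = 0xe888
One's complement: ~0xe888
Checksum = 0x1777


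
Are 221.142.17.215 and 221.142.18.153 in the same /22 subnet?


Mask: 255.255.252.0
221.142.17.215 AND mask = 221.142.16.0
221.142.18.153 AND mask = 221.142.16.0
Yes, same subnet (221.142.16.0)


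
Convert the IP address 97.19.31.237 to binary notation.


97 = 01100001
19 = 00010011
31 = 00011111
237 = 11101101
Binary: 01100001.00010011.00011111.11101101


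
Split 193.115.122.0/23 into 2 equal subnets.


New prefix = 23 + 1 = 24
Each subnet has 256 addresses
  193.115.122.0/24
  193.115.123.0/24
Subnets: 193.115.122.0/24, 193.115.123.0/24


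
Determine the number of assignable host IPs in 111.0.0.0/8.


Host bits = 32 - 8 = 24
Total addresses = 2^24 = 16777216
Usable = total - 2 (network and broadcast)
Usable hosts: 16777214


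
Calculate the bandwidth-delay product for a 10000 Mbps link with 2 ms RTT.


BDP = bandwidth * RTT
= 10000 Mbps * 2 ms
= 10000 * 1e6 * 2 / 1000 bits
= 20000000 bits
= 2500000 bytes
= 2441.4062 KB
BDP = 20000000 bits (2500000 bytes)


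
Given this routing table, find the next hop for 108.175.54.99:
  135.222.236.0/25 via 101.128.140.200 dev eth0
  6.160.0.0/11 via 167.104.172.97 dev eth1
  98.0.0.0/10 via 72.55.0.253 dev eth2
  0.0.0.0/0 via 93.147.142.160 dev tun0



Longest prefix match for 108.175.54.99:
  /25 135.222.236.0: no
  /11 6.160.0.0: no
  /10 98.0.0.0: no
  /0 0.0.0.0: MATCH
Selected: next-hop 93.147.142.160 via tun0 (matched /0)


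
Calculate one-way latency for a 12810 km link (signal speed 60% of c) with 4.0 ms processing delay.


Speed = 0.6 * 3e5 km/s = 180000 km/s
Propagation delay = 12810 / 180000 = 0.0712 s = 71.1667 ms
Processing delay = 4.0 ms
Total one-way latency = 75.1667 ms


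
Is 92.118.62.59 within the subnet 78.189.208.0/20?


Subnet network: 78.189.208.0
Test IP AND mask: 92.118.48.0
No, 92.118.62.59 is not in 78.189.208.0/20


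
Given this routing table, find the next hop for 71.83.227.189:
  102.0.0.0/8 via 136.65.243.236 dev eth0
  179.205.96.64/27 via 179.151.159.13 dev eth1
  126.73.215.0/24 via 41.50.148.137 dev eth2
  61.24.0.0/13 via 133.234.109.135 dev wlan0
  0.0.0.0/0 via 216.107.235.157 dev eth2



Longest prefix match for 71.83.227.189:
  /8 102.0.0.0: no
  /27 179.205.96.64: no
  /24 126.73.215.0: no
  /13 61.24.0.0: no
  /0 0.0.0.0: MATCH
Selected: next-hop 216.107.235.157 via eth2 (matched /0)


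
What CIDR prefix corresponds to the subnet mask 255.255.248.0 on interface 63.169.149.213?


Binary: 11111111.11111111.11111000.00000000
Count leading 1s
Prefix: /21


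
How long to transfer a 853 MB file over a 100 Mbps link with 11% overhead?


Effective throughput = 100 * (1 - 11/100) = 89 Mbps
File size in Mb = 853 * 8 = 6824 Mb
Time = 6824 / 89
Time = 76.6742 seconds


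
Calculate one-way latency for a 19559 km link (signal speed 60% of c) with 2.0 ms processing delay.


Speed = 0.6 * 3e5 km/s = 180000 km/s
Propagation delay = 19559 / 180000 = 0.1087 s = 108.6611 ms
Processing delay = 2.0 ms
Total one-way latency = 110.6611 ms


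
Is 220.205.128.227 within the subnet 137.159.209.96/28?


Subnet network: 137.159.209.96
Test IP AND mask: 220.205.128.224
No, 220.205.128.227 is not in 137.159.209.96/28


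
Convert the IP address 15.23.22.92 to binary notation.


15 = 00001111
23 = 00010111
22 = 00010110
92 = 01011100
Binary: 00001111.00010111.00010110.01011100


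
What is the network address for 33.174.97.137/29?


IP:   00100001.10101110.01100001.10001001
Mask: 11111111.11111111.11111111.11111000
AND operation:
Net:  00100001.10101110.01100001.10001000
Network: 33.174.97.136/29


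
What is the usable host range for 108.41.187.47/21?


Network: 108.41.184.0
Broadcast: 108.41.191.255
First usable = network + 1
Last usable = broadcast - 1
Range: 108.41.184.1 to 108.41.191.254


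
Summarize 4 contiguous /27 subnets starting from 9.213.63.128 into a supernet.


Original prefix: /27
Number of subnets: 4 = 2^2
New prefix = 27 - 2 = 25
Supernet: 9.213.63.128/25


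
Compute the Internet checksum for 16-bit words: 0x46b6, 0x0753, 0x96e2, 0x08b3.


Sum all words (with carry folding):
+ 0x46b6 = 0x46b6
+ 0x0753 = 0x4e09
+ 0x96e2 = 0xe4eb
+ 0x08b3 = 0xed9e
One's complement: ~0xed9e
Checksum = 0x1261


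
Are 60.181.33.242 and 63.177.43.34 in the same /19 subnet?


Mask: 255.255.224.0
60.181.33.242 AND mask = 60.181.32.0
63.177.43.34 AND mask = 63.177.32.0
No, different subnets (60.181.32.0 vs 63.177.32.0)


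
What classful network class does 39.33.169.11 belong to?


First octet: 39
Binary: 00100111
0xxxxxxx -> Class A (1-126)
Class A, default mask 255.0.0.0 (/8)


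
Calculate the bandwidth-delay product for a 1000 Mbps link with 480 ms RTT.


BDP = bandwidth * RTT
= 1000 Mbps * 480 ms
= 1000 * 1e6 * 480 / 1000 bits
= 480000000 bits
= 60000000 bytes
= 58593.75 KB
BDP = 480000000 bits (60000000 bytes)


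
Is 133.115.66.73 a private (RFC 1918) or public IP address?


RFC 1918 private ranges:
  10.0.0.0/8 (10.0.0.0 - 10.255.255.255)
  172.16.0.0/12 (172.16.0.0 - 172.31.255.255)
  192.168.0.0/16 (192.168.0.0 - 192.168.255.255)
Public (not in any RFC 1918 range)


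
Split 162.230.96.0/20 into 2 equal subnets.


New prefix = 20 + 1 = 21
Each subnet has 2048 addresses
  162.230.96.0/21
  162.230.104.0/21
Subnets: 162.230.96.0/21, 162.230.104.0/21


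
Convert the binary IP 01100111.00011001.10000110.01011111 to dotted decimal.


01100111 = 103
00011001 = 25
10000110 = 134
01011111 = 95
IP: 103.25.134.95


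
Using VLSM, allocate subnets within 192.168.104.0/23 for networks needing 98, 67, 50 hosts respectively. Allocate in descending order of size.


98 hosts -> /25 (126 usable): 192.168.104.0/25
67 hosts -> /25 (126 usable): 192.168.104.128/25
50 hosts -> /26 (62 usable): 192.168.105.0/26
Allocation: 192.168.104.0/25 (98 hosts, 126 usable); 192.168.104.128/25 (67 hosts, 126 usable); 192.168.105.0/26 (50 hosts, 62 usable)


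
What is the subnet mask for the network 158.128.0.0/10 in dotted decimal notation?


/10 means 10 network bits, 22 host bits
Binary: 11111111110000000000000000000000
Mask: 255.192.0.0


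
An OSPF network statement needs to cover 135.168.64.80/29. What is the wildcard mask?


Subnet mask: 255.255.255.248
Wildcard = 255.255.255.255 - subnet mask
255 - 255 = 0
255 - 255 = 0
255 - 255 = 0
255 - 248 = 7
Wildcard: 0.0.0.7


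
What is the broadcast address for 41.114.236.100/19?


Network: 41.114.224.0/19
Host bits = 13
Set all host bits to 1:
Broadcast: 41.114.255.255


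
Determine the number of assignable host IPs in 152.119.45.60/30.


Host bits = 32 - 30 = 2
Total addresses = 2^2 = 4
Usable = total - 2 (network and broadcast)
Usable hosts: 2


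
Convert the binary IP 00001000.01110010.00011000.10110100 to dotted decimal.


00001000 = 8
01110010 = 114
00011000 = 24
10110100 = 180
IP: 8.114.24.180


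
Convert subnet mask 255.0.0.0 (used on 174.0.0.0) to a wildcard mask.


Subnet mask: 255.0.0.0
Wildcard = 255.255.255.255 - subnet mask
255 - 255 = 0
255 - 0 = 255
255 - 0 = 255
255 - 0 = 255
Wildcard: 0.255.255.255


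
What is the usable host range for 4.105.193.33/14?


Network: 4.104.0.0
Broadcast: 4.107.255.255
First usable = network + 1
Last usable = broadcast - 1
Range: 4.104.0.1 to 4.107.255.254


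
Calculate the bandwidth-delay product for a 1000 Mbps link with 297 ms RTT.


BDP = bandwidth * RTT
= 1000 Mbps * 297 ms
= 1000 * 1e6 * 297 / 1000 bits
= 297000000 bits
= 37125000 bytes
= 36254.8828 KB
BDP = 297000000 bits (37125000 bytes)


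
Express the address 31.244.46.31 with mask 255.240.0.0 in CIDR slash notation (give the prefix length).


Binary: 11111111.11110000.00000000.00000000
Count leading 1s
Prefix: /12


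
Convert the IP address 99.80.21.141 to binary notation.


99 = 01100011
80 = 01010000
21 = 00010101
141 = 10001101
Binary: 01100011.01010000.00010101.10001101


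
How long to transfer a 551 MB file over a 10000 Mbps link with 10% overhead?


Effective throughput = 10000 * (1 - 10/100) = 9000 Mbps
File size in Mb = 551 * 8 = 4408 Mb
Time = 4408 / 9000
Time = 0.4898 seconds


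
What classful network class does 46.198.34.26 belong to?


First octet: 46
Binary: 00101110
0xxxxxxx -> Class A (1-126)
Class A, default mask 255.0.0.0 (/8)


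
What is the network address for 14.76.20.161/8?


IP:   00001110.01001100.00010100.10100001
Mask: 11111111.00000000.00000000.00000000
AND operation:
Net:  00001110.00000000.00000000.00000000
Network: 14.0.0.0/8


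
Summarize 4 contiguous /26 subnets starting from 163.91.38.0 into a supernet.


Original prefix: /26
Number of subnets: 4 = 2^2
New prefix = 26 - 2 = 24
Supernet: 163.91.38.0/24


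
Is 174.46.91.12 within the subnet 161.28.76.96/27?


Subnet network: 161.28.76.96
Test IP AND mask: 174.46.91.0
No, 174.46.91.12 is not in 161.28.76.96/27


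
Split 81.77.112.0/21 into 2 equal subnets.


New prefix = 21 + 1 = 22
Each subnet has 1024 addresses
  81.77.112.0/22
  81.77.116.0/22
Subnets: 81.77.112.0/22, 81.77.116.0/22


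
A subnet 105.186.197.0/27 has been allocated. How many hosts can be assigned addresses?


Host bits = 32 - 27 = 5
Total addresses = 2^5 = 32
Usable = total - 2 (network and broadcast)
Usable hosts: 30


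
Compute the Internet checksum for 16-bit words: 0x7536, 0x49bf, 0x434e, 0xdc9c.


Sum all words (with carry folding):
+ 0x7536 = 0x7536
+ 0x49bf = 0xbef5
+ 0x434e = 0x0244
+ 0xdc9c = 0xdee0
One's complement: ~0xdee0
Checksum = 0x211f


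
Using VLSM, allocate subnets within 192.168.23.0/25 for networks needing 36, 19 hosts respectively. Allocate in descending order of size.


36 hosts -> /26 (62 usable): 192.168.23.0/26
19 hosts -> /27 (30 usable): 192.168.23.64/27
Allocation: 192.168.23.0/26 (36 hosts, 62 usable); 192.168.23.64/27 (19 hosts, 30 usable)


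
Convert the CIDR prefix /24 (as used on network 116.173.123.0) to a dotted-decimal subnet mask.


/24 means 24 network bits, 8 host bits
Binary: 11111111111111111111111100000000
Mask: 255.255.255.0


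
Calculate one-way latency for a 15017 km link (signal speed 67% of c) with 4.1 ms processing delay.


Speed = 0.67 * 3e5 km/s = 201000 km/s
Propagation delay = 15017 / 201000 = 0.0747 s = 74.7114 ms
Processing delay = 4.1 ms
Total one-way latency = 78.8114 ms


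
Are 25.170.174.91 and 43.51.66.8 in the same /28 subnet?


Mask: 255.255.255.240
25.170.174.91 AND mask = 25.170.174.80
43.51.66.8 AND mask = 43.51.66.0
No, different subnets (25.170.174.80 vs 43.51.66.0)


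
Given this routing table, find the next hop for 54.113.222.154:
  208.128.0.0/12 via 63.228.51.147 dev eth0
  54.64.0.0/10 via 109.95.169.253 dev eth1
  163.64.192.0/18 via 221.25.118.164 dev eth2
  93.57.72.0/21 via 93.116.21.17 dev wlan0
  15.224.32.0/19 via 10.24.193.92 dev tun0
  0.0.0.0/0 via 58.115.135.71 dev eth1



Longest prefix match for 54.113.222.154:
  /12 208.128.0.0: no
  /10 54.64.0.0: MATCH
  /18 163.64.192.0: no
  /21 93.57.72.0: no
  /19 15.224.32.0: no
  /0 0.0.0.0: MATCH
Selected: next-hop 109.95.169.253 via eth1 (matched /10)


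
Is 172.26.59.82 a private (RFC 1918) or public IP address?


RFC 1918 private ranges:
  10.0.0.0/8 (10.0.0.0 - 10.255.255.255)
  172.16.0.0/12 (172.16.0.0 - 172.31.255.255)
  192.168.0.0/16 (192.168.0.0 - 192.168.255.255)
Private (in 172.16.0.0/12)


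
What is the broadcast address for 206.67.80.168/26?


Network: 206.67.80.128/26
Host bits = 6
Set all host bits to 1:
Broadcast: 206.67.80.191


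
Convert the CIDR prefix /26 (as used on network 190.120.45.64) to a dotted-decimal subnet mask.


/26 means 26 network bits, 6 host bits
Binary: 11111111111111111111111111000000
Mask: 255.255.255.192


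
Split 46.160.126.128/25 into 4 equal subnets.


New prefix = 25 + 2 = 27
Each subnet has 32 addresses
  46.160.126.128/27
  46.160.126.160/27
  46.160.126.192/27
  46.160.126.224/27
Subnets: 46.160.126.128/27, 46.160.126.160/27, 46.160.126.192/27, 46.160.126.224/27


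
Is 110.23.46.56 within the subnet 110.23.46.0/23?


Subnet network: 110.23.46.0
Test IP AND mask: 110.23.46.0
Yes, 110.23.46.56 is in 110.23.46.0/23


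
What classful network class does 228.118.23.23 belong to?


First octet: 228
Binary: 11100100
1110xxxx -> Class D (224-239)
Class D (multicast), default mask N/A


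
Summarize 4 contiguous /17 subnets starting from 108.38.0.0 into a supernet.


Original prefix: /17
Number of subnets: 4 = 2^2
New prefix = 17 - 2 = 15
Supernet: 108.38.0.0/15


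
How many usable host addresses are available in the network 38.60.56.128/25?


Host bits = 32 - 25 = 7
Total addresses = 2^7 = 128
Usable = total - 2 (network and broadcast)
Usable hosts: 126


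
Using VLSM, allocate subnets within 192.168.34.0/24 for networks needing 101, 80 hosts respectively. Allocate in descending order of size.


101 hosts -> /25 (126 usable): 192.168.34.0/25
80 hosts -> /25 (126 usable): 192.168.34.128/25
Allocation: 192.168.34.0/25 (101 hosts, 126 usable); 192.168.34.128/25 (80 hosts, 126 usable)


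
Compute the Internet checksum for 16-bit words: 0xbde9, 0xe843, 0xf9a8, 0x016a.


Sum all words (with carry folding):
+ 0xbde9 = 0xbde9
+ 0xe843 = 0xa62d
+ 0xf9a8 = 0x9fd6
+ 0x016a = 0xa140
One's complement: ~0xa140
Checksum = 0x5ebf


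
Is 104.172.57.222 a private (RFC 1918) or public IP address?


RFC 1918 private ranges:
  10.0.0.0/8 (10.0.0.0 - 10.255.255.255)
  172.16.0.0/12 (172.16.0.0 - 172.31.255.255)
  192.168.0.0/16 (192.168.0.0 - 192.168.255.255)
Public (not in any RFC 1918 range)


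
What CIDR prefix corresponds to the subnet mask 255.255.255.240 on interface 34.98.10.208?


Binary: 11111111.11111111.11111111.11110000
Count leading 1s
Prefix: /28


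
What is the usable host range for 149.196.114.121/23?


Network: 149.196.114.0
Broadcast: 149.196.115.255
First usable = network + 1
Last usable = broadcast - 1
Range: 149.196.114.1 to 149.196.115.254


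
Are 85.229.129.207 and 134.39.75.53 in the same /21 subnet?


Mask: 255.255.248.0
85.229.129.207 AND mask = 85.229.128.0
134.39.75.53 AND mask = 134.39.72.0
No, different subnets (85.229.128.0 vs 134.39.72.0)


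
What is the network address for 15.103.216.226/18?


IP:   00001111.01100111.11011000.11100010
Mask: 11111111.11111111.11000000.00000000
AND operation:
Net:  00001111.01100111.11000000.00000000
Network: 15.103.192.0/18


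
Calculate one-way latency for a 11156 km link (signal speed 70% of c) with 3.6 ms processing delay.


Speed = 0.7 * 3e5 km/s = 210000 km/s
Propagation delay = 11156 / 210000 = 0.0531 s = 53.1238 ms
Processing delay = 3.6 ms
Total one-way latency = 56.7238 ms


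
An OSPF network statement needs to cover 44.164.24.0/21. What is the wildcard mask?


Subnet mask: 255.255.248.0
Wildcard = 255.255.255.255 - subnet mask
255 - 255 = 0
255 - 255 = 0
255 - 248 = 7
255 - 0 = 255
Wildcard: 0.0.7.255


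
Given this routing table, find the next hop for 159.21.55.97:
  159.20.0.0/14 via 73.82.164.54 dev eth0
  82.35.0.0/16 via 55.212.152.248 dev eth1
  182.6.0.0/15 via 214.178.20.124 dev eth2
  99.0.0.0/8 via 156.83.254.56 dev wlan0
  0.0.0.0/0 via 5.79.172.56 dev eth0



Longest prefix match for 159.21.55.97:
  /14 159.20.0.0: MATCH
  /16 82.35.0.0: no
  /15 182.6.0.0: no
  /8 99.0.0.0: no
  /0 0.0.0.0: MATCH
Selected: next-hop 73.82.164.54 via eth0 (matched /14)


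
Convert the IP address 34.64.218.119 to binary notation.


34 = 00100010
64 = 01000000
218 = 11011010
119 = 01110111
Binary: 00100010.01000000.11011010.01110111


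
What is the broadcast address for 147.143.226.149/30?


Network: 147.143.226.148/30
Host bits = 2
Set all host bits to 1:
Broadcast: 147.143.226.151


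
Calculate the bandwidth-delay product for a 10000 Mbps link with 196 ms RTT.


BDP = bandwidth * RTT
= 10000 Mbps * 196 ms
= 10000 * 1e6 * 196 / 1000 bits
= 1960000000 bits
= 245000000 bytes
= 239257.8125 KB
BDP = 1960000000 bits (245000000 bytes)


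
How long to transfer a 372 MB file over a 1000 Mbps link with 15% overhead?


Effective throughput = 1000 * (1 - 15/100) = 850 Mbps
File size in Mb = 372 * 8 = 2976 Mb
Time = 2976 / 850
Time = 3.5012 seconds


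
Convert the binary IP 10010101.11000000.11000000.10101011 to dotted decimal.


10010101 = 149
11000000 = 192
11000000 = 192
10101011 = 171
IP: 149.192.192.171


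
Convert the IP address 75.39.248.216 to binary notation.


75 = 01001011
39 = 00100111
248 = 11111000
216 = 11011000
Binary: 01001011.00100111.11111000.11011000


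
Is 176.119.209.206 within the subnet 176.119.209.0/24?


Subnet network: 176.119.209.0
Test IP AND mask: 176.119.209.0
Yes, 176.119.209.206 is in 176.119.209.0/24


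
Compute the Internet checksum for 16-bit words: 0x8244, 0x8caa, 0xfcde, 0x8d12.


Sum all words (with carry folding):
+ 0x8244 = 0x8244
+ 0x8caa = 0x0eef
+ 0xfcde = 0x0bce
+ 0x8d12 = 0x98e0
One's complement: ~0x98e0
Checksum = 0x671f


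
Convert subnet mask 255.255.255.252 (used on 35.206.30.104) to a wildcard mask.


Subnet mask: 255.255.255.252
Wildcard = 255.255.255.255 - subnet mask
255 - 255 = 0
255 - 255 = 0
255 - 255 = 0
255 - 252 = 3
Wildcard: 0.0.0.3


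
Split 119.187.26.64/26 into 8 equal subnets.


New prefix = 26 + 3 = 29
Each subnet has 8 addresses
  119.187.26.64/29
  119.187.26.72/29
  119.187.26.80/29
  119.187.26.88/29
  119.187.26.96/29
  119.187.26.104/29
  119.187.26.112/29
  119.187.26.120/29
Subnets: 119.187.26.64/29, 119.187.26.72/29, 119.187.26.80/29, 119.187.26.88/29, 119.187.26.96/29, 119.187.26.104/29, 119.187.26.112/29, 119.187.26.120/29


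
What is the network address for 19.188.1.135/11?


IP:   00010011.10111100.00000001.10000111
Mask: 11111111.11100000.00000000.00000000
AND operation:
Net:  00010011.10100000.00000000.00000000
Network: 19.160.0.0/11


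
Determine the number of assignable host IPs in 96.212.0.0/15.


Host bits = 32 - 15 = 17
Total addresses = 2^17 = 131072
Usable = total - 2 (network and broadcast)
Usable hosts: 131070


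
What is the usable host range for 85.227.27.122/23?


Network: 85.227.26.0
Broadcast: 85.227.27.255
First usable = network + 1
Last usable = broadcast - 1
Range: 85.227.26.1 to 85.227.27.254


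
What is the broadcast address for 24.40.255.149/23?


Network: 24.40.254.0/23
Host bits = 9
Set all host bits to 1:
Broadcast: 24.40.255.255


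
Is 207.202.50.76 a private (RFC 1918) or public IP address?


RFC 1918 private ranges:
  10.0.0.0/8 (10.0.0.0 - 10.255.255.255)
  172.16.0.0/12 (172.16.0.0 - 172.31.255.255)
  192.168.0.0/16 (192.168.0.0 - 192.168.255.255)
Public (not in any RFC 1918 range)


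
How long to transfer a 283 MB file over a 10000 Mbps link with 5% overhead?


Effective throughput = 10000 * (1 - 5/100) = 9500 Mbps
File size in Mb = 283 * 8 = 2264 Mb
Time = 2264 / 9500
Time = 0.2383 seconds


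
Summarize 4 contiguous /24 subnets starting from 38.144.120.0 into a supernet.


Original prefix: /24
Number of subnets: 4 = 2^2
New prefix = 24 - 2 = 22
Supernet: 38.144.120.0/22


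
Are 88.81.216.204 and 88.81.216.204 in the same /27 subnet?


Mask: 255.255.255.224
88.81.216.204 AND mask = 88.81.216.192
88.81.216.204 AND mask = 88.81.216.192
Yes, same subnet (88.81.216.192)


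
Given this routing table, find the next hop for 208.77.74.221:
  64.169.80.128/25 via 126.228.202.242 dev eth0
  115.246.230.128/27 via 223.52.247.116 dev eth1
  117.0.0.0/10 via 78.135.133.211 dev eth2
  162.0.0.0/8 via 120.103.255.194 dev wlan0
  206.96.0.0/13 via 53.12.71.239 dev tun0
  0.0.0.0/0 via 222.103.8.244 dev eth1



Longest prefix match for 208.77.74.221:
  /25 64.169.80.128: no
  /27 115.246.230.128: no
  /10 117.0.0.0: no
  /8 162.0.0.0: no
  /13 206.96.0.0: no
  /0 0.0.0.0: MATCH
Selected: next-hop 222.103.8.244 via eth1 (matched /0)


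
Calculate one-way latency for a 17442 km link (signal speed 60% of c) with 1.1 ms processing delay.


Speed = 0.6 * 3e5 km/s = 180000 km/s
Propagation delay = 17442 / 180000 = 0.0969 s = 96.9 ms
Processing delay = 1.1 ms
Total one-way latency = 98 ms


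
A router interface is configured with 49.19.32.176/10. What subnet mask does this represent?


/10 means 10 network bits, 22 host bits
Binary: 11111111110000000000000000000000
Mask: 255.192.0.0


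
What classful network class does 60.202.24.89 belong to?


First octet: 60
Binary: 00111100
0xxxxxxx -> Class A (1-126)
Class A, default mask 255.0.0.0 (/8)


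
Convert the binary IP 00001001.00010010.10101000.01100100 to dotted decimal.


00001001 = 9
00010010 = 18
10101000 = 168
01100100 = 100
IP: 9.18.168.100


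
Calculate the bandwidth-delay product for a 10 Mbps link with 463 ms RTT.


BDP = bandwidth * RTT
= 10 Mbps * 463 ms
= 10 * 1e6 * 463 / 1000 bits
= 4630000 bits
= 578750 bytes
= 565.1855 KB
BDP = 4630000 bits (578750 bytes)


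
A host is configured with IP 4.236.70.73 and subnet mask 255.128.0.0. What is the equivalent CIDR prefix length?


Binary: 11111111.10000000.00000000.00000000
Count leading 1s
Prefix: /9


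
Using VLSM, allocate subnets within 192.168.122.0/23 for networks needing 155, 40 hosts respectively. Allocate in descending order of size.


155 hosts -> /24 (254 usable): 192.168.122.0/24
40 hosts -> /26 (62 usable): 192.168.123.0/26
Allocation: 192.168.122.0/24 (155 hosts, 254 usable); 192.168.123.0/26 (40 hosts, 62 usable)


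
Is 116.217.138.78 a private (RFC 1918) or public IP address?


RFC 1918 private ranges:
  10.0.0.0/8 (10.0.0.0 - 10.255.255.255)
  172.16.0.0/12 (172.16.0.0 - 172.31.255.255)
  192.168.0.0/16 (192.168.0.0 - 192.168.255.255)
Public (not in any RFC 1918 range)


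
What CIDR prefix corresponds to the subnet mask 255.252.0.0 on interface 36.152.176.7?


Binary: 11111111.11111100.00000000.00000000
Count leading 1s
Prefix: /14


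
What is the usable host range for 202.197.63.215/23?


Network: 202.197.62.0
Broadcast: 202.197.63.255
First usable = network + 1
Last usable = broadcast - 1
Range: 202.197.62.1 to 202.197.63.254


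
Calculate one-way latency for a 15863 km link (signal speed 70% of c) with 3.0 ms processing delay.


Speed = 0.7 * 3e5 km/s = 210000 km/s
Propagation delay = 15863 / 210000 = 0.0755 s = 75.5381 ms
Processing delay = 3.0 ms
Total one-way latency = 78.5381 ms


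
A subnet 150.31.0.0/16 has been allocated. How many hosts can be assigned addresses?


Host bits = 32 - 16 = 16
Total addresses = 2^16 = 65536
Usable = total - 2 (network and broadcast)
Usable hosts: 65534


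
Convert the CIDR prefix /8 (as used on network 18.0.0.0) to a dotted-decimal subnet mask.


/8 means 8 network bits, 24 host bits
Binary: 11111111000000000000000000000000
Mask: 255.0.0.0


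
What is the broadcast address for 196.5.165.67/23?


Network: 196.5.164.0/23
Host bits = 9
Set all host bits to 1:
Broadcast: 196.5.165.255


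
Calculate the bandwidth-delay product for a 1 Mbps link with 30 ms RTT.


BDP = bandwidth * RTT
= 1 Mbps * 30 ms
= 1 * 1e6 * 30 / 1000 bits
= 30000 bits
= 3750 bytes
= 3.6621 KB
BDP = 30000 bits (3750 bytes)


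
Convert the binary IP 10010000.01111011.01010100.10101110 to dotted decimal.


10010000 = 144
01111011 = 123
01010100 = 84
10101110 = 174
IP: 144.123.84.174


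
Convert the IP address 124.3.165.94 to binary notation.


124 = 01111100
3 = 00000011
165 = 10100101
94 = 01011110
Binary: 01111100.00000011.10100101.01011110


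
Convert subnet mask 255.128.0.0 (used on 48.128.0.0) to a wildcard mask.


Subnet mask: 255.128.0.0
Wildcard = 255.255.255.255 - subnet mask
255 - 255 = 0
255 - 128 = 127
255 - 0 = 255
255 - 0 = 255
Wildcard: 0.127.255.255


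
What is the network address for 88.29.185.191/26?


IP:   01011000.00011101.10111001.10111111
Mask: 11111111.11111111.11111111.11000000
AND operation:
Net:  01011000.00011101.10111001.10000000
Network: 88.29.185.128/26


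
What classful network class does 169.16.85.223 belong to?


First octet: 169
Binary: 10101001
10xxxxxx -> Class B (128-191)
Class B, default mask 255.255.0.0 (/16)


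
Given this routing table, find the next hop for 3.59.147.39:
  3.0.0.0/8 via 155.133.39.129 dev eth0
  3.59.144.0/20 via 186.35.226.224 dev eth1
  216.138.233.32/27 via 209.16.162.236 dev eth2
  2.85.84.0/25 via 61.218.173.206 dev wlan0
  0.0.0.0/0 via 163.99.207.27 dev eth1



Longest prefix match for 3.59.147.39:
  /8 3.0.0.0: MATCH
  /20 3.59.144.0: MATCH
  /27 216.138.233.32: no
  /25 2.85.84.0: no
  /0 0.0.0.0: MATCH
Selected: next-hop 186.35.226.224 via eth1 (matched /20)


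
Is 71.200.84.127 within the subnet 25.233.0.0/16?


Subnet network: 25.233.0.0
Test IP AND mask: 71.200.0.0
No, 71.200.84.127 is not in 25.233.0.0/16


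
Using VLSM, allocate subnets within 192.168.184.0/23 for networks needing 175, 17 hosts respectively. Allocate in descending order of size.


175 hosts -> /24 (254 usable): 192.168.184.0/24
17 hosts -> /27 (30 usable): 192.168.185.0/27
Allocation: 192.168.184.0/24 (175 hosts, 254 usable); 192.168.185.0/27 (17 hosts, 30 usable)


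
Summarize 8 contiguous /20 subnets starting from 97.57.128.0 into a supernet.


Original prefix: /20
Number of subnets: 8 = 2^3
New prefix = 20 - 3 = 17
Supernet: 97.57.128.0/17


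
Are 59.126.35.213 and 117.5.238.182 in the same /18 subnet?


Mask: 255.255.192.0
59.126.35.213 AND mask = 59.126.0.0
117.5.238.182 AND mask = 117.5.192.0
No, different subnets (59.126.0.0 vs 117.5.192.0)


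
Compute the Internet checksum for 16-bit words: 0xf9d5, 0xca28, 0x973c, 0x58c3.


Sum all words (with carry folding):
+ 0xf9d5 = 0xf9d5
+ 0xca28 = 0xc3fe
+ 0x973c = 0x5b3b
+ 0x58c3 = 0xb3fe
One's complement: ~0xb3fe
Checksum = 0x4c01


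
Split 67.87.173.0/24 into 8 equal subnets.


New prefix = 24 + 3 = 27
Each subnet has 32 addresses
  67.87.173.0/27
  67.87.173.32/27
  67.87.173.64/27
  67.87.173.96/27
  67.87.173.128/27
  67.87.173.160/27
  67.87.173.192/27
  67.87.173.224/27
Subnets: 67.87.173.0/27, 67.87.173.32/27, 67.87.173.64/27, 67.87.173.96/27, 67.87.173.128/27, 67.87.173.160/27, 67.87.173.192/27, 67.87.173.224/27


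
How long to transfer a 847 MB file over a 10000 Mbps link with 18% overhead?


Effective throughput = 10000 * (1 - 18/100) = 8200 Mbps
File size in Mb = 847 * 8 = 6776 Mb
Time = 6776 / 8200
Time = 0.8263 seconds


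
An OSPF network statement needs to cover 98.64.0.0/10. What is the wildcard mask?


Subnet mask: 255.192.0.0
Wildcard = 255.255.255.255 - subnet mask
255 - 255 = 0
255 - 192 = 63
255 - 0 = 255
255 - 0 = 255
Wildcard: 0.63.255.255


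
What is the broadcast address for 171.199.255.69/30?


Network: 171.199.255.68/30
Host bits = 2
Set all host bits to 1:
Broadcast: 171.199.255.71


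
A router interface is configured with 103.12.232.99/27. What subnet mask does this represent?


/27 means 27 network bits, 5 host bits
Binary: 11111111111111111111111111100000
Mask: 255.255.255.224


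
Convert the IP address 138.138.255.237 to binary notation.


138 = 10001010
138 = 10001010
255 = 11111111
237 = 11101101
Binary: 10001010.10001010.11111111.11101101


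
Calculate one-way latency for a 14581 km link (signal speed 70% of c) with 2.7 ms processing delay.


Speed = 0.7 * 3e5 km/s = 210000 km/s
Propagation delay = 14581 / 210000 = 0.0694 s = 69.4333 ms
Processing delay = 2.7 ms
Total one-way latency = 72.1333 ms


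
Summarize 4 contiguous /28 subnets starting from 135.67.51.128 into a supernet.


Original prefix: /28
Number of subnets: 4 = 2^2
New prefix = 28 - 2 = 26
Supernet: 135.67.51.128/26


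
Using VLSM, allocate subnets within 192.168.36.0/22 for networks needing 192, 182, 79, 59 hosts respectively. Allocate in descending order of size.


192 hosts -> /24 (254 usable): 192.168.36.0/24
182 hosts -> /24 (254 usable): 192.168.37.0/24
79 hosts -> /25 (126 usable): 192.168.38.0/25
59 hosts -> /26 (62 usable): 192.168.38.128/26
Allocation: 192.168.36.0/24 (192 hosts, 254 usable); 192.168.37.0/24 (182 hosts, 254 usable); 192.168.38.0/25 (79 hosts, 126 usable); 192.168.38.128/26 (59 hosts, 62 usable)


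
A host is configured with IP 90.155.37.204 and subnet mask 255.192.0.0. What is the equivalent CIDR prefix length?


Binary: 11111111.11000000.00000000.00000000
Count leading 1s
Prefix: /10


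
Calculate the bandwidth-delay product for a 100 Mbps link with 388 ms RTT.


BDP = bandwidth * RTT
= 100 Mbps * 388 ms
= 100 * 1e6 * 388 / 1000 bits
= 38800000 bits
= 4850000 bytes
= 4736.3281 KB
BDP = 38800000 bits (4850000 bytes)


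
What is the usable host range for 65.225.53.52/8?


Network: 65.0.0.0
Broadcast: 65.255.255.255
First usable = network + 1
Last usable = broadcast - 1
Range: 65.0.0.1 to 65.255.255.254


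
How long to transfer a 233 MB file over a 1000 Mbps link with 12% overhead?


Effective throughput = 1000 * (1 - 12/100) = 880 Mbps
File size in Mb = 233 * 8 = 1864 Mb
Time = 1864 / 880
Time = 2.1182 seconds


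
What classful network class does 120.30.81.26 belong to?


First octet: 120
Binary: 01111000
0xxxxxxx -> Class A (1-126)
Class A, default mask 255.0.0.0 (/8)


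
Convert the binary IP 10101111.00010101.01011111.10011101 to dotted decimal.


10101111 = 175
00010101 = 21
01011111 = 95
10011101 = 157
IP: 175.21.95.157


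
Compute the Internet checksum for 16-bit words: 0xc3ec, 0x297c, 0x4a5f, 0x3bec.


Sum all words (with carry folding):
+ 0xc3ec = 0xc3ec
+ 0x297c = 0xed68
+ 0x4a5f = 0x37c8
+ 0x3bec = 0x73b4
One's complement: ~0x73b4
Checksum = 0x8c4b


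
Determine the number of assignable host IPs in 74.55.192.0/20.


Host bits = 32 - 20 = 12
Total addresses = 2^12 = 4096
Usable = total - 2 (network and broadcast)
Usable hosts: 4094


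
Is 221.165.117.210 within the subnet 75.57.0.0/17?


Subnet network: 75.57.0.0
Test IP AND mask: 221.165.0.0
No, 221.165.117.210 is not in 75.57.0.0/17


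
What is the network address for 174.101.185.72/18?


IP:   10101110.01100101.10111001.01001000
Mask: 11111111.11111111.11000000.00000000
AND operation:
Net:  10101110.01100101.10000000.00000000
Network: 174.101.128.0/18


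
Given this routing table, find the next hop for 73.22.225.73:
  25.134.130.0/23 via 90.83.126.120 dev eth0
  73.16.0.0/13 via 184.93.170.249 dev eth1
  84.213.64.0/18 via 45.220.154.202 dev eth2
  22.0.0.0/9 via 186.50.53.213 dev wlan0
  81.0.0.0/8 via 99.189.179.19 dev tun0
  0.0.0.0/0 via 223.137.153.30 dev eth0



Longest prefix match for 73.22.225.73:
  /23 25.134.130.0: no
  /13 73.16.0.0: MATCH
  /18 84.213.64.0: no
  /9 22.0.0.0: no
  /8 81.0.0.0: no
  /0 0.0.0.0: MATCH
Selected: next-hop 184.93.170.249 via eth1 (matched /13)


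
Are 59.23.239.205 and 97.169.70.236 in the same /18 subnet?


Mask: 255.255.192.0
59.23.239.205 AND mask = 59.23.192.0
97.169.70.236 AND mask = 97.169.64.0
No, different subnets (59.23.192.0 vs 97.169.64.0)


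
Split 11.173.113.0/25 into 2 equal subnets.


New prefix = 25 + 1 = 26
Each subnet has 64 addresses
  11.173.113.0/26
  11.173.113.64/26
Subnets: 11.173.113.0/26, 11.173.113.64/26


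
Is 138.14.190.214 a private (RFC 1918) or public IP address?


RFC 1918 private ranges:
  10.0.0.0/8 (10.0.0.0 - 10.255.255.255)
  172.16.0.0/12 (172.16.0.0 - 172.31.255.255)
  192.168.0.0/16 (192.168.0.0 - 192.168.255.255)
Public (not in any RFC 1918 range)


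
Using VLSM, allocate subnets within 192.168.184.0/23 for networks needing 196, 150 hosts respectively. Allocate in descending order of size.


196 hosts -> /24 (254 usable): 192.168.184.0/24
150 hosts -> /24 (254 usable): 192.168.185.0/24
Allocation: 192.168.184.0/24 (196 hosts, 254 usable); 192.168.185.0/24 (150 hosts, 254 usable)


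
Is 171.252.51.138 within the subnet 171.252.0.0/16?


Subnet network: 171.252.0.0
Test IP AND mask: 171.252.0.0
Yes, 171.252.51.138 is in 171.252.0.0/16


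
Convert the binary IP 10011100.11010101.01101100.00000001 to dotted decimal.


10011100 = 156
11010101 = 213
01101100 = 108
00000001 = 1
IP: 156.213.108.1


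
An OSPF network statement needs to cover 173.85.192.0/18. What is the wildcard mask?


Subnet mask: 255.255.192.0
Wildcard = 255.255.255.255 - subnet mask
255 - 255 = 0
255 - 255 = 0
255 - 192 = 63
255 - 0 = 255
Wildcard: 0.0.63.255


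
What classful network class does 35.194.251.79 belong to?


First octet: 35
Binary: 00100011
0xxxxxxx -> Class A (1-126)
Class A, default mask 255.0.0.0 (/8)


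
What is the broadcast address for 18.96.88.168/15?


Network: 18.96.0.0/15
Host bits = 17
Set all host bits to 1:
Broadcast: 18.97.255.255


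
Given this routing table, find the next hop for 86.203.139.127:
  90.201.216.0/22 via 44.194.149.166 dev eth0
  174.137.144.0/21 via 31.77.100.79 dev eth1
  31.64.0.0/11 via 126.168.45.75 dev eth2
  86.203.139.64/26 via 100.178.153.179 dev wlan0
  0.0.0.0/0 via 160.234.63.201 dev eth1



Longest prefix match for 86.203.139.127:
  /22 90.201.216.0: no
  /21 174.137.144.0: no
  /11 31.64.0.0: no
  /26 86.203.139.64: MATCH
  /0 0.0.0.0: MATCH
Selected: next-hop 100.178.153.179 via wlan0 (matched /26)
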